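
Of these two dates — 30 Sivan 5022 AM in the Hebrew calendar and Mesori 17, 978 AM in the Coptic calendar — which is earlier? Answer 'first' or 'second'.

first

Converting both to JDN: 2182173 vs 2182225; the smaller is the first.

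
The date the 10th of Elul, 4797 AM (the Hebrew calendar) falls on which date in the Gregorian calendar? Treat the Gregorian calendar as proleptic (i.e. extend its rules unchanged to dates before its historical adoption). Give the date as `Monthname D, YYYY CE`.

Both dates share Julian Day Number 2100058; in the Gregorian calendar that is 30 August 1037 CE.

August 30, 1037 CE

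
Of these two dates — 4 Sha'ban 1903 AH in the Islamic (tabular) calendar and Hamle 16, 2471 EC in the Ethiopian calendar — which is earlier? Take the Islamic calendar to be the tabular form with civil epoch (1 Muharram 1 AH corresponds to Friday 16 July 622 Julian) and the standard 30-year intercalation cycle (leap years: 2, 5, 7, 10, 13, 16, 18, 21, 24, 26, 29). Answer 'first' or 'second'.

First date → JDN 2622655; second date → JDN 2626703.
JDN 2622655 < JDN 2626703, so the first date is earlier.

first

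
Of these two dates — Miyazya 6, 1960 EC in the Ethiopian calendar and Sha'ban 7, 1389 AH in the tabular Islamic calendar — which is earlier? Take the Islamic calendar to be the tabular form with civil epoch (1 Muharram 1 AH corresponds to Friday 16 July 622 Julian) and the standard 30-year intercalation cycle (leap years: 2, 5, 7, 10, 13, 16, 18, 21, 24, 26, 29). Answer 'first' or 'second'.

first

First date → JDN 2439961; second date → JDN 2440514.
JDN 2439961 < JDN 2440514, so the first date is earlier.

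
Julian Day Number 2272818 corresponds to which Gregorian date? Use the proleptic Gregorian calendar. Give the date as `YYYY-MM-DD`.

Counting from JDN 2299161 = 15 Oct 1582 gives an offset of -26343 days.

1510-08-31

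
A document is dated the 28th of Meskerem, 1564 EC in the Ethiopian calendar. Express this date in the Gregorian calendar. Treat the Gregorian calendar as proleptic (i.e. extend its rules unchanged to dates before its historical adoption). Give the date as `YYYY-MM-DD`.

Both dates share Julian Day Number 2295134; in the Gregorian calendar that is 6 October 1571 CE.

1571-10-06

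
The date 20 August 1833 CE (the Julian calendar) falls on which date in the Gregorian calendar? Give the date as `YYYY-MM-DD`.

For dates in this range the Gregorian date is 12 days ahead of the Julian.
20 August 1833 Julian + 12 days → 1 September 1833 Gregorian.

1833-09-01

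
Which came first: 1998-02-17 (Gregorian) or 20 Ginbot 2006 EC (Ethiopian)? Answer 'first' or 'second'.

First date → JDN 2450862; second date → JDN 2456806.
JDN 2450862 < JDN 2456806, so the first date is earlier.

first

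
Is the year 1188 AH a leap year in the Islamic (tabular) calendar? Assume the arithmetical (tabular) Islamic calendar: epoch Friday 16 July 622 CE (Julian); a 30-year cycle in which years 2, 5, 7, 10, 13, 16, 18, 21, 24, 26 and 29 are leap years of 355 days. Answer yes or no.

Year 1188 AH is year 18 of its 30-year cycle; leap positions are 2, 5, 7, 10, 13, 16, 18, 21, 24, 26, 29, so it is a leap year (355 days).

yes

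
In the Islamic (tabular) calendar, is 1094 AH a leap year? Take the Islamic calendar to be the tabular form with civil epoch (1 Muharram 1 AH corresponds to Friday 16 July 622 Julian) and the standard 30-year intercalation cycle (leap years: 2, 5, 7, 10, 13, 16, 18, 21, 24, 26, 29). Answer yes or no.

Year 1094 AH is year 14 of its 30-year cycle; leap positions are 2, 5, 7, 10, 13, 16, 18, 21, 24, 26, 29, so it is a common year (354 days).

no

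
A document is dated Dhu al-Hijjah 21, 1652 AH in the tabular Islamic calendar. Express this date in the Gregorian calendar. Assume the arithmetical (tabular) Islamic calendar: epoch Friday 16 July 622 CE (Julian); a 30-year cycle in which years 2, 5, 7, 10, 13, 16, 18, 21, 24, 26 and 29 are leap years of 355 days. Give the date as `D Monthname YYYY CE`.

30 April 2225 CE

Both dates share Julian Day Number 2533844; in the Gregorian calendar that is 30 April 2225 CE.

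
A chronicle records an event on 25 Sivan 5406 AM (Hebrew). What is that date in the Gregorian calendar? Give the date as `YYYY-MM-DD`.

Julian Day Number of the source date = 2322408.
Converting JDN 2322408 to the Gregorian calendar gives 8 June 1646 CE.

1646-06-08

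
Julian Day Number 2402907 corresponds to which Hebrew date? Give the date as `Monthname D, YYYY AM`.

Cheshvan 23, 5627 AM

The Gregorian equivalent of JDN 2402907 is 1 November 1866.
In the Hebrew calendar that day is Cheshvan 23, 5627 AM.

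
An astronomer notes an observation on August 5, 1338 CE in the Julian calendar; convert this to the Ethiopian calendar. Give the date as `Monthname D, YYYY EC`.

Nehase 12, 1330 EC

The source date corresponds to 13 August 1338 in the proleptic Gregorian calendar (JDN 2209979).
That day falls on 12 Nehase 1330 EC in the Ethiopian calendar.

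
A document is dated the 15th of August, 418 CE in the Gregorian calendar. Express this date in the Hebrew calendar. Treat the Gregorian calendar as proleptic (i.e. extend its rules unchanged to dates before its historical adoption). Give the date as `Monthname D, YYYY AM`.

Av 26, 4178 AM

Both dates share Julian Day Number 1873958; in the Hebrew calendar that is 26 Av 4178 AM.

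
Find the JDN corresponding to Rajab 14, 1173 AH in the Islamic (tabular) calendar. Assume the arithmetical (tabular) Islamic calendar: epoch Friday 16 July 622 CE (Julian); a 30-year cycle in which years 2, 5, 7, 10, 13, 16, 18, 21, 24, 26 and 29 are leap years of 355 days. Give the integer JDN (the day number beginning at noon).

In the Gregorian calendar the same day is 2 March 1760.
JDN 2451545 is 1 January 2000 CE (Gregorian); the target day is −87597 days from there, so JDN = 2363948.

2363948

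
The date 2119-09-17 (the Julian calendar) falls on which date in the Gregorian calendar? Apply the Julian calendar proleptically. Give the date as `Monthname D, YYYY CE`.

October 1, 2119 CE

The Julian–Gregorian offset here is 14 days (Julian trailing).
17 September 2119 Julian + 14 days → 1 October 2119 Gregorian.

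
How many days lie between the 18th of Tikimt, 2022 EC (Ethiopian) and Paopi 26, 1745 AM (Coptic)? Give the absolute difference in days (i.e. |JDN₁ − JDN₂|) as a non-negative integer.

JDN of the first date = 2462438.
JDN of the second date = 2462081.
|2462081 − 2462438| = 357.

357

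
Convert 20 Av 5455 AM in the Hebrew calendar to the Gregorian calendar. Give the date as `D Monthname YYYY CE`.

Both dates share Julian Day Number 2340359; in the Gregorian calendar that is 1 August 1695 CE.

1 August 1695 CE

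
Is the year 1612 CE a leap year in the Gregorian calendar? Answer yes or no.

1612 is divisible by 4 and not by 100, so it is a leap year.

yes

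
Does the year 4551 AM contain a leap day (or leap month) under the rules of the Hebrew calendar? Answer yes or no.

no

Hebrew year 4551 is year 10 of its 19-year Metonic cycle; leap years are at positions 3, 6, 8, 11, 14, 17, 19, so it is a common year (12 months).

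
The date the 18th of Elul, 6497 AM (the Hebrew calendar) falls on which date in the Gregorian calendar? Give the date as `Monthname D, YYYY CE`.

September 6, 2737 CE

Julian Day Number of the source date = 2720977.
Converting JDN 2720977 to the Gregorian calendar gives 6 September 2737 CE.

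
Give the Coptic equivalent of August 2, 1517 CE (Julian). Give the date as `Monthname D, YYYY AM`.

Julian Day Number of the source date = 2275356.
Converting JDN 2275356 to the Coptic calendar gives 9 Mesori 1233 AM.

Mesori 9, 1233 AM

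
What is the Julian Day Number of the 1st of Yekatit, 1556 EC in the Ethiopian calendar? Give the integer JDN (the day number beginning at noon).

In the proleptic Gregorian calendar the same day is 6 February 1564.
JDN 2400001 is 17 November 1858 CE (Gregorian), MJD 0; the target day is −107666 days from there, so JDN = 2292335.

2292335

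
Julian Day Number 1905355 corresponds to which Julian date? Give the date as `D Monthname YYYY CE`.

30 July 504 CE

JDN 1905355 is 1 August 504 in the proleptic Gregorian calendar.
In the Julian calendar that day is 30 July 504 CE.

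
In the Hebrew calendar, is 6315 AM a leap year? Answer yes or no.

no

Hebrew year 6315 is year 7 of its 19-year Metonic cycle; leap years are at positions 3, 6, 8, 11, 14, 17, 19, so it is a common year (12 months).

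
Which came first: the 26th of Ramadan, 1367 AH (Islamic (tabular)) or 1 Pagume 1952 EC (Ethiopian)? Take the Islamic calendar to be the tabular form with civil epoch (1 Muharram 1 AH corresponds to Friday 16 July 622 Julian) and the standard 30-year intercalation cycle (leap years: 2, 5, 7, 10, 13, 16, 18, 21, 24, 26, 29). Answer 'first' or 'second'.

first

The two dates have Julian Day Numbers 2432766 and 2437184 respectively.
Since 2432766 < 2437184, the first date comes first.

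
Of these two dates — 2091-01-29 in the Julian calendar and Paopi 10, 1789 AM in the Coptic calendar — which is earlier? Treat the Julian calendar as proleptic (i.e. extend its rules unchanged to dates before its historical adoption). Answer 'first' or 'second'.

First date → JDN 2484824; second date → JDN 2478136.
JDN 2478136 < JDN 2484824, so the second date is earlier.

second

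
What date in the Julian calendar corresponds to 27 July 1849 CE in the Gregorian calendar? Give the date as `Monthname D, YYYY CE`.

July 15, 1849 CE

For dates in this range the Gregorian date is 12 days ahead of the Julian.
27 July 1849 Gregorian − 12 days → 15 July 1849 Julian.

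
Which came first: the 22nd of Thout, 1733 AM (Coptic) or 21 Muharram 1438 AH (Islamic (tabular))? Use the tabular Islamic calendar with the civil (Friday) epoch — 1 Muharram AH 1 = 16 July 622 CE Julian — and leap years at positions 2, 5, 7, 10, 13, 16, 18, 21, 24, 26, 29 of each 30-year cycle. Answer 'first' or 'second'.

The two dates have Julian Day Numbers 2457664 and 2457685 respectively.
Since 2457664 < 2457685, the first date comes first.

first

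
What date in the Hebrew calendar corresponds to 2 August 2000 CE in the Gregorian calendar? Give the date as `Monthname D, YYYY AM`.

Julian Day Number of the source date = 2451759.
Converting JDN 2451759 to the Hebrew calendar gives 1 Av 5760 AM.

Av 1, 5760 AM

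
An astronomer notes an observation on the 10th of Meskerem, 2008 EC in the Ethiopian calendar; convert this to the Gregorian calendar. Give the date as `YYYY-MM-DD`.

Both dates share Julian Day Number 2457287; in the Gregorian calendar that is 21 September 2015 CE.

2015-09-21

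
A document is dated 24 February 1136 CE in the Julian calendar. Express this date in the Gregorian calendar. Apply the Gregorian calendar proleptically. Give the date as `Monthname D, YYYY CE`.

March 2, 1136 CE

At this point the Julian calendar is 7 days behind the Gregorian.
24 February 1136 Julian + 7 days → 2 March 1136 Gregorian.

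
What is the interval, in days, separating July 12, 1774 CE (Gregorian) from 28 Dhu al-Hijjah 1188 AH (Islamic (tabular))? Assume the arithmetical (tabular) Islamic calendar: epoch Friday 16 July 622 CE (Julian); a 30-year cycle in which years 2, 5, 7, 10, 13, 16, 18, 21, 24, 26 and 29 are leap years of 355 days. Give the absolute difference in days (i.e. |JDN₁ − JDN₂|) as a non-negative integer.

232

First date → JDN 2369193; second date → JDN 2369425.
The interval is |2369193 − 2369425| = 232 days.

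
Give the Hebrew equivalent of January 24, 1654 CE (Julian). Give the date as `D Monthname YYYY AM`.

16 Shevat 5414 AM

The source date corresponds to 3 February 1654 in the Gregorian calendar (JDN 2325205).
That day falls on 16 Shevat 5414 AM in the Hebrew calendar.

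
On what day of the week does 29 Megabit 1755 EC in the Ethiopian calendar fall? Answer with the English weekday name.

Tuesday

In the Gregorian calendar this is 5 April 1763 (JDN 2365077).
Since JDN mod 7 = 1 (0 = Monday), the day is Tuesday.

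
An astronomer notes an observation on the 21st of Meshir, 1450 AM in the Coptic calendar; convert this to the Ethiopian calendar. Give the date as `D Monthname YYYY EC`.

Julian Day Number of the source date = 2354447.
Converting JDN 2354447 to the Ethiopian calendar gives 21 Yekatit 1726 EC.

21 Yekatit 1726 EC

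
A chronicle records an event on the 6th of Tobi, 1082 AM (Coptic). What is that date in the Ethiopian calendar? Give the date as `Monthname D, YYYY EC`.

Tir 6, 1358 EC

Julian Day Number of the source date = 2219990.
Converting JDN 2219990 to the Ethiopian calendar gives 6 Tir 1358 EC.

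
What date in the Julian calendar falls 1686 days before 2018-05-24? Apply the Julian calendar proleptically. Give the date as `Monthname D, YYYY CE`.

October 11, 2013 CE

The starting date is JDN 2458276; 2458276 − 1686 = 2456590.
JDN 2456590 corresponds to October 11, 2013 CE.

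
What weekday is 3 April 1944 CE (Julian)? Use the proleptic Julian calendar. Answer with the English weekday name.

This is JDN 2431197 (16 April 1944 Gregorian).
JDN 2431197 mod 7 = 6, and JDN 0 was a Monday, so this is a Sunday.

Sunday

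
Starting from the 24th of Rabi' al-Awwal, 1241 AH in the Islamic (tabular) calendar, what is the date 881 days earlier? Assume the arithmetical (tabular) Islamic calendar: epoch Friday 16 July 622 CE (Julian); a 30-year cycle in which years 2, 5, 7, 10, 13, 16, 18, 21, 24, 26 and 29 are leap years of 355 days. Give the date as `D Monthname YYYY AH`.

29 Ramadan 1238 AH

Counting 881 days back from JDN 2387937 reaches JDN 2387056, which is 29 Ramadan 1238 AH.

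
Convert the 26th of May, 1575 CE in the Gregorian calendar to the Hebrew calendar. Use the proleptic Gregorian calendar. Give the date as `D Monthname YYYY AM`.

Both dates share Julian Day Number 2296462; in the Hebrew calendar that is 7 Sivan 5335 AM.

7 Sivan 5335 AM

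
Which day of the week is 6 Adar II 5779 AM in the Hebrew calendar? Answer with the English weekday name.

This is JDN 2458556 (13 March 2019 Gregorian).
JDN 2458556 mod 7 = 2, and JDN 0 was a Monday, so this is a Wednesday.

Wednesday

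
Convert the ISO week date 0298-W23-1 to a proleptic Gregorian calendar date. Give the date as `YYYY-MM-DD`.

ISO week 1 of 298 is the week containing the first Thursday of 298.
Week 23, day 1 (Monday) lands on 0298-06-06.

0298-06-06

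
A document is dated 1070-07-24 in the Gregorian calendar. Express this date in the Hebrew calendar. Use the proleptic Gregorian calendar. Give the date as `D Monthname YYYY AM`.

Julian Day Number of the source date = 2112074.
Converting JDN 2112074 to the Hebrew calendar gives 7 Av 4830 AM.

7 Av 4830 AM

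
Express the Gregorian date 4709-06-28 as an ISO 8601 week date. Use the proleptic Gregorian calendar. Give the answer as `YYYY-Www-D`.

4709-W26-1

The weekday is Monday (ISO weekday 1).
That Monday belongs to ISO week 26 of ISO year 4709.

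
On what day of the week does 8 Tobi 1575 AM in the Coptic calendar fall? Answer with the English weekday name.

In the Gregorian calendar this is 15 January 1859 (JDN 2400060).
JDN 2400060 mod 7 = 5, and JDN 0 was a Monday, so this is a Saturday.

Saturday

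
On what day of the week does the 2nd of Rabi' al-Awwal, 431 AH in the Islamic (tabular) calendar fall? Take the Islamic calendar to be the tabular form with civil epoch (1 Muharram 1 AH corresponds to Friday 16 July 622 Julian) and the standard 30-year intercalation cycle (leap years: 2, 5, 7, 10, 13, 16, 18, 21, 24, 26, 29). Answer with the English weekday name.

Equivalently 28 November 1039 Gregorian, JDN 2100878.
Since JDN mod 7 = 3 (0 = Monday), the day is Thursday.

Thursday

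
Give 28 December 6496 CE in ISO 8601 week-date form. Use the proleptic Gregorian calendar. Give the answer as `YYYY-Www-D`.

The weekday is Friday (ISO weekday 5).
That Friday belongs to ISO week 52 of ISO year 6496.

6496-W52-5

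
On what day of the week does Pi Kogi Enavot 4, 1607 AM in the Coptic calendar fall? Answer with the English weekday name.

Equivalently 8 September 1891 Gregorian, JDN 2411984.
Since JDN mod 7 = 1 (0 = Monday), the day is Tuesday.

Tuesday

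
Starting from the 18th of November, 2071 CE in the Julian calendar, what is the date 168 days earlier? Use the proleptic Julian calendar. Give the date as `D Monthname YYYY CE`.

3 June 2071 CE

The starting date is JDN 2477812; 2477812 − 168 = 2477644.
JDN 2477644 corresponds to 3 June 2071 CE.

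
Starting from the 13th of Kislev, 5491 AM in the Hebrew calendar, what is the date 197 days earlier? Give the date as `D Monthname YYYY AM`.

The starting date is JDN 2353255; 2353255 − 197 = 2353058.
JDN 2353058 corresponds to 22 Iyar 5490 AM.

22 Iyar 5490 AM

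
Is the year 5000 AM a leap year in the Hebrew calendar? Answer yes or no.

Hebrew year 5000 is year 3 of its 19-year Metonic cycle; leap years are at positions 3, 6, 8, 11, 14, 17, 19, so it is a leap year (13 months).

yes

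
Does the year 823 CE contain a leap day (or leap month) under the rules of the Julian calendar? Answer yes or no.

no

823 mod 4 = 3, so it is a common year in the Julian calendar.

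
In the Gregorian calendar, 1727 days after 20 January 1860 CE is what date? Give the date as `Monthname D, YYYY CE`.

October 12, 1864 CE

Counting 1727 days forward from JDN 2400430 reaches JDN 2402157, which is October 12, 1864 CE.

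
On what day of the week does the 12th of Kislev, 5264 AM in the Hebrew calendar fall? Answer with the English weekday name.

In the proleptic Gregorian calendar this is 10 December 1503 (JDN 2270362).
2270362 ≡ 3 (mod 7); counting from Monday = 0 gives Thursday.

Thursday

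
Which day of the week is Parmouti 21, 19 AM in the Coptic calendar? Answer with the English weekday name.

Friday

In the proleptic Gregorian calendar this is 17 April 303 (JDN 1831834).
JDN 1831834 mod 7 = 4, and JDN 0 was a Monday, so this is a Friday.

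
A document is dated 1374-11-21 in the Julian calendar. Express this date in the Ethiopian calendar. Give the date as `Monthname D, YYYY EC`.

Hidar 25, 1367 EC

The source date corresponds to 29 November 1374 in the proleptic Gregorian calendar (JDN 2223236).
That day falls on 25 Hidar 1367 EC in the Ethiopian calendar.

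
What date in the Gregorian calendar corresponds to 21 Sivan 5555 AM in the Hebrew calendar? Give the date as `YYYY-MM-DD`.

1795-06-08

Julian Day Number of the source date = 2376829.
Converting JDN 2376829 to the Gregorian calendar gives 8 June 1795 CE.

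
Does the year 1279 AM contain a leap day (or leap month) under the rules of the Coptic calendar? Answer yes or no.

1279 mod 4 = 3; in the Coptic calendar a year is leap when year mod 4 = 3, so it is a leap year.

yes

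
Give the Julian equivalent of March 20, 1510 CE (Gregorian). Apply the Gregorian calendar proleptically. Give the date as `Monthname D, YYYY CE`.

March 10, 1510 CE

The Julian–Gregorian offset here is 10 days (Julian trailing).
20 March 1510 Gregorian − 10 days → 10 March 1510 Julian.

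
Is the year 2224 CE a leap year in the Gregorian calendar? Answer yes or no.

yes

2224 is divisible by 4 and not by 100, so it is a leap year.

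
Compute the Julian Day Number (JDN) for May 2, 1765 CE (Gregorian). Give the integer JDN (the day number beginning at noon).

JDN 2299161 is 15 October 1582 CE (Gregorian); the target day is +66674 days from there, so JDN = 2365835.

2365835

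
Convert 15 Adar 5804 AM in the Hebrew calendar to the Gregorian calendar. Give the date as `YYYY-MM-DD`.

2044-03-14

Julian Day Number of the source date = 2467689.
Converting JDN 2467689 to the Gregorian calendar gives 14 March 2044 CE.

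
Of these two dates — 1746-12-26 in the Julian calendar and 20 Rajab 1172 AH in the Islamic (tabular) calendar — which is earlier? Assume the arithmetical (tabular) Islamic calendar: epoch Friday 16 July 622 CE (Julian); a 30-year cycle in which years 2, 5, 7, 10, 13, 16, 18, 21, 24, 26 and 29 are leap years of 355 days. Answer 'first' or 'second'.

The two dates have Julian Day Numbers 2359144 and 2363599 respectively.
Since 2359144 < 2363599, the first date comes first.

first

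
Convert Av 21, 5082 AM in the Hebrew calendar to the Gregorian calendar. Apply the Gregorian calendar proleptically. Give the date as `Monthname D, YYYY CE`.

Both dates share Julian Day Number 2204135; in the Gregorian calendar that is 13 August 1322 CE.

August 13, 1322 CE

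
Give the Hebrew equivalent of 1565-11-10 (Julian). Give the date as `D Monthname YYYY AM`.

17 Kislev 5326 AM

Both dates share Julian Day Number 2292988; in the Hebrew calendar that is 17 Kislev 5326 AM.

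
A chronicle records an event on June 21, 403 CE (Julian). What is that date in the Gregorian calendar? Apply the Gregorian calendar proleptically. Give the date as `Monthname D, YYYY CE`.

At this point the Julian calendar is 1 day behind the Gregorian.
21 June 403 Julian + 1 day → 22 June 403 Gregorian.

June 22, 403 CE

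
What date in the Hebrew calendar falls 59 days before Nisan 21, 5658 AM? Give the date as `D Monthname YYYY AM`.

21 Shevat 5658 AM

Counting 59 days back from JDN 2414393 reaches JDN 2414334, which is 21 Shevat 5658 AM.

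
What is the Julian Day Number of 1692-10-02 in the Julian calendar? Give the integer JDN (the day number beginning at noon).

2339336

Equivalently 12 October 1692 (Gregorian).
JDN 2451545 is 1 January 2000 CE (Gregorian); the target day is −112209 days from there, so JDN = 2339336.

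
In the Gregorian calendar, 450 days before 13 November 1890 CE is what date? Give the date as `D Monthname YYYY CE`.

20 August 1889 CE

JDN of 13 November 1890 CE = 2411685.
2411685 − 450 = 2411235.
JDN 2411235 in the Gregorian calendar is 20 August 1889 CE.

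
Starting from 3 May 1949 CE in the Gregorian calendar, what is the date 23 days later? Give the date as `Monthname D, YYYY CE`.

JDN of 3 May 1949 CE = 2433040.
2433040 + 23 = 2433063.
JDN 2433063 in the Gregorian calendar is May 26, 1949 CE.

May 26, 1949 CE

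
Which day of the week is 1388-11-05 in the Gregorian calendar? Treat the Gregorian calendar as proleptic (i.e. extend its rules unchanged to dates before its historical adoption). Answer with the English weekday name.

Wednesday

2228326 ≡ 2 (mod 7); counting from Monday = 0 gives Wednesday.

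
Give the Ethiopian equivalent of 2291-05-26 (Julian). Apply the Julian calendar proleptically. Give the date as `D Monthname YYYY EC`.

1 Sene 2283 EC

The source date corresponds to 10 June 2291 in the Gregorian calendar (JDN 2557991).
That day falls on 1 Sene 2283 EC in the Ethiopian calendar.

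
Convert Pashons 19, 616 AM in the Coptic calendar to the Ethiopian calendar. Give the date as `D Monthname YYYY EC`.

The source date corresponds to 19 May 900 in the proleptic Gregorian calendar (JDN 2049917).
That day falls on 19 Ginbot 892 EC in the Ethiopian calendar.

19 Ginbot 892 EC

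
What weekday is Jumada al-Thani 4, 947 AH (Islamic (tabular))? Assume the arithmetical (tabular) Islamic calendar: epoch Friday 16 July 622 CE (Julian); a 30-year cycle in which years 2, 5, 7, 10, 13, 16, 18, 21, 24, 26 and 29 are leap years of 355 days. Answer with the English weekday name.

Wednesday

In the proleptic Gregorian calendar this is 16 October 1540 (JDN 2283822).
2283822 ≡ 2 (mod 7); counting from Monday = 0 gives Wednesday.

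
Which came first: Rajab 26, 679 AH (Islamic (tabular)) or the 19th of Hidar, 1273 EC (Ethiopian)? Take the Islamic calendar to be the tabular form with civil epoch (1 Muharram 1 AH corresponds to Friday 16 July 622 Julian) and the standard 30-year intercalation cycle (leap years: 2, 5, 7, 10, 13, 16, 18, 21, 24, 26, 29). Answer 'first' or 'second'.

second

The two dates have Julian Day Numbers 2188903 and 2188897 respectively.
Since 2188897 < 2188903, the second date comes first.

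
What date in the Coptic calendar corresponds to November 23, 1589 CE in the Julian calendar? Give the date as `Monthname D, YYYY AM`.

Hathor 27, 1306 AM

Both dates share Julian Day Number 2301767; in the Coptic calendar that is 27 Hathor 1306 AM.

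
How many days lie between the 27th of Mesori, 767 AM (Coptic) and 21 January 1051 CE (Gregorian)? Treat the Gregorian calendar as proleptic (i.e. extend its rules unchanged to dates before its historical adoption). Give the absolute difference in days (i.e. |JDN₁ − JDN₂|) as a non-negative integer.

First date → JDN 2105167; second date → JDN 2104950.
The interval is |2105167 − 2104950| = 217 days.

217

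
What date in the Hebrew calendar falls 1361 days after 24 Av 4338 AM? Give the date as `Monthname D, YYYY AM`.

Iyar 26, 4342 AM

Counting 1361 days forward from JDN 1932396 reaches JDN 1933757, which is Iyar 26, 4342 AM.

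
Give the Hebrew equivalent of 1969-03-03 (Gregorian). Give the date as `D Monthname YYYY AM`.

Both dates share Julian Day Number 2440284; in the Hebrew calendar that is 13 Adar 5729 AM.

13 Adar 5729 AM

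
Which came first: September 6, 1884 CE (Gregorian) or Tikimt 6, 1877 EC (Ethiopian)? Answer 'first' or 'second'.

first

Converting both to JDN: 2409426 vs 2409465; the smaller is the first.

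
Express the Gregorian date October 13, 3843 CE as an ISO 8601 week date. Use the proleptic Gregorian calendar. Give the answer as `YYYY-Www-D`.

The weekday is Friday (ISO weekday 5).
That Friday belongs to ISO week 41 of ISO year 3843.

3843-W41-5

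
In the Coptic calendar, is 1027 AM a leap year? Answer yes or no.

yes

1027 mod 4 = 3; in the Coptic calendar a year is leap when year mod 4 = 3, so it is a leap year.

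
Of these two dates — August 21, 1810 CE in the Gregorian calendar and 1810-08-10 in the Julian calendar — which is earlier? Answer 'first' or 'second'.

Converting both to JDN: 2382381 vs 2382382; the smaller is the first.

first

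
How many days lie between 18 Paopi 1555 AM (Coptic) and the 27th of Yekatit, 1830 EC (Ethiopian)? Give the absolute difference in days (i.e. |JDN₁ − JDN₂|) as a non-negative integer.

236

First date → JDN 2392675; second date → JDN 2392439.
The interval is |2392675 − 2392439| = 236 days.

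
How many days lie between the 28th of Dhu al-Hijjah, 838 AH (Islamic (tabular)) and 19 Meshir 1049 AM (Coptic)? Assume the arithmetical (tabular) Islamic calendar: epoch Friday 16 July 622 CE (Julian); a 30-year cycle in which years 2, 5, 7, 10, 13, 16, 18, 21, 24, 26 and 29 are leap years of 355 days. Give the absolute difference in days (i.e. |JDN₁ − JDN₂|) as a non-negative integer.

37417

JDN of the first date = 2245397.
JDN of the second date = 2207980.
|2207980 − 2245397| = 37417.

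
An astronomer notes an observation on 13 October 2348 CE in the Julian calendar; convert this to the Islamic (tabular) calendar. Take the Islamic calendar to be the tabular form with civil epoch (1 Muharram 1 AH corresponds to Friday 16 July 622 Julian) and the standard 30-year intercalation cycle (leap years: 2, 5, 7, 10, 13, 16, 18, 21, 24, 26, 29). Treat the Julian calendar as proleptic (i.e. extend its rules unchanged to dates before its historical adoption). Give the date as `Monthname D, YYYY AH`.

Rabi' al-Thani 5, 1780 AH

Both dates share Julian Day Number 2578951; in the tabular Islamic calendar that is 5 Rabi' al-Thani 1780 AH.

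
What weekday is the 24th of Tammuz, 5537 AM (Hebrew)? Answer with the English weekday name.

Tuesday

This is JDN 2370306 (29 July 1777 Gregorian).
JDN 2370306 mod 7 = 1, and JDN 0 was a Monday, so this is a Tuesday.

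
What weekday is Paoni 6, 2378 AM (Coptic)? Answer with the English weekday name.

Wednesday

This is JDN 2693504 (18 June 2662 Gregorian).
Since JDN mod 7 = 2 (0 = Monday), the day is Wednesday.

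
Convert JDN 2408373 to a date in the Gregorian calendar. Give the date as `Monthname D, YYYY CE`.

October 19, 1881 CE

JDN 2451545 is 1 Jan 2000; 2408373 is −43172 days from there.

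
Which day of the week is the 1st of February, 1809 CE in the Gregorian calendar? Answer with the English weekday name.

Wednesday

2381815 ≡ 2 (mod 7); counting from Monday = 0 gives Wednesday.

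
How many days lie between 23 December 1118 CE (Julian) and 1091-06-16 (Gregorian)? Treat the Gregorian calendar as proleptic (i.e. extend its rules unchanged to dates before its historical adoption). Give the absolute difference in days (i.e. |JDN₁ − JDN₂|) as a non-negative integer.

10058

JDN of the first date = 2129764.
JDN of the second date = 2119706.
|2119706 − 2129764| = 10058.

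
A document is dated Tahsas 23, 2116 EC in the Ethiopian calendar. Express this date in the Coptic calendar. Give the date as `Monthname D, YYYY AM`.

The source date corresponds to 3 January 2124 in the Gregorian calendar (JDN 2496837).
That day falls on 23 Koiak 1840 AM in the Coptic calendar.

Koiak 23, 1840 AM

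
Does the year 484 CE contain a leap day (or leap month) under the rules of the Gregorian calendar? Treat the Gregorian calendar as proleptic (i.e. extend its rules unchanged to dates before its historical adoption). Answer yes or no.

yes

484 is divisible by 4 and not by 100, so it is a leap year.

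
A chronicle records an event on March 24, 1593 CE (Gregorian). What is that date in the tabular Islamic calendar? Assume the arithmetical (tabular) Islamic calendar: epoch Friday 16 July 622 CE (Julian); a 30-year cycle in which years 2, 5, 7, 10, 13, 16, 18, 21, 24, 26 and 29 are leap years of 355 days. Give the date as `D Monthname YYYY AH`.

20 Jumada al-Thani 1001 AH

Julian Day Number of the source date = 2302974.
Converting JDN 2302974 to the tabular Islamic calendar gives 20 Jumada al-Thani 1001 AH.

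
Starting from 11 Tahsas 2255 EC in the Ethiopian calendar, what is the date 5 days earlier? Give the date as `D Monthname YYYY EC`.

6 Tahsas 2255 EC

The starting date is JDN 2547594; 2547594 − 5 = 2547589.
JDN 2547589 corresponds to 6 Tahsas 2255 EC.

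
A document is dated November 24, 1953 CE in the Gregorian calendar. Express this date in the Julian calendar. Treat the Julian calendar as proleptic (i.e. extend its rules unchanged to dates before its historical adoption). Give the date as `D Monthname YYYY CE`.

11 November 1953 CE

The Julian–Gregorian offset here is 13 days (Julian trailing).
24 November 1953 Gregorian − 13 days → 11 November 1953 Julian.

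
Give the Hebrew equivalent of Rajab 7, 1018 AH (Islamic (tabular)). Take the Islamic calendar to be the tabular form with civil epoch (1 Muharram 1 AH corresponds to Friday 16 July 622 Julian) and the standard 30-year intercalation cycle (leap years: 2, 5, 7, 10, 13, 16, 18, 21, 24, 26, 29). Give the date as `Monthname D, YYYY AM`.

The source date corresponds to 6 October 1609 in the Gregorian calendar (JDN 2309014).
That day falls on 8 Tishrei 5370 AM in the Hebrew calendar.

Tishrei 8, 5370 AM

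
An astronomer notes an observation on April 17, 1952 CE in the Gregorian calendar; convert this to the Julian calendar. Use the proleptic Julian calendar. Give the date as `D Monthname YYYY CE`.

4 April 1952 CE

The Julian–Gregorian offset here is 13 days (Julian trailing).
17 April 1952 Gregorian − 13 days → 4 April 1952 Julian.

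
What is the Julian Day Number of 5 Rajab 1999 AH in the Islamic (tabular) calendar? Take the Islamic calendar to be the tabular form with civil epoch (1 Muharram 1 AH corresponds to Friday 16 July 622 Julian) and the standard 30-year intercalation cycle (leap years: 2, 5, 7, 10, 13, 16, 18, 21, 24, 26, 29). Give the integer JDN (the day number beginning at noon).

2656646

Equivalently 19 July 2561 (Gregorian).
JDN 2400001 is 17 November 1858 CE (Gregorian), MJD 0; the target day is +256645 days from there, so JDN = 2656646.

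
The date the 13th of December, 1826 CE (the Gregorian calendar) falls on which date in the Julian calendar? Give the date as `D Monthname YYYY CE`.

At this point the Julian calendar is 12 days behind the Gregorian.
13 December 1826 Gregorian − 12 days → 1 December 1826 Julian.

1 December 1826 CE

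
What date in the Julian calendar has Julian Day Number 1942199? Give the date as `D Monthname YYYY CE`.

JDN 1942199 is 17 June 605 in the proleptic Gregorian calendar.
In the Julian calendar that day is 14 June 605 CE.

14 June 605 CE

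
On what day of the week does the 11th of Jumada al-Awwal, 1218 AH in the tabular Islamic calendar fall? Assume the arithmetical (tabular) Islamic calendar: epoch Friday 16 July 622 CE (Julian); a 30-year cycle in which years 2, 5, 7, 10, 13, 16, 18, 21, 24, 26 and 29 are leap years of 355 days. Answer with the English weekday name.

Monday

In the Gregorian calendar this is 29 August 1803 (JDN 2379832).
JDN 2379832 mod 7 = 0, and JDN 0 was a Monday, so this is a Monday.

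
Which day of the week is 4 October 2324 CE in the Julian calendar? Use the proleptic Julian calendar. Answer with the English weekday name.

This is JDN 2570176 (20 October 2324 Gregorian).
2570176 ≡ 0 (mod 7); counting from Monday = 0 gives Monday.

Monday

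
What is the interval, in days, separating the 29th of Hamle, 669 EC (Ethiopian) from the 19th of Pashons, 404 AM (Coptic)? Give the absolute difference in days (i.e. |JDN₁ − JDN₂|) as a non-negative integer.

First date → JDN 1968536; second date → JDN 1972484.
The interval is |1968536 − 1972484| = 3948 days.

3948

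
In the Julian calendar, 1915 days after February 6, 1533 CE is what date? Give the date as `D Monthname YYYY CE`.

6 May 1538 CE

JDN of February 6, 1533 CE = 2281023.
2281023 + 1915 = 2282938.
JDN 2282938 in the Julian calendar is 6 May 1538 CE.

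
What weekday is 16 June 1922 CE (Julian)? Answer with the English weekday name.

In the Gregorian calendar this is 29 June 1922 (JDN 2423235).
Since JDN mod 7 = 3 (0 = Monday), the day is Thursday.

Thursday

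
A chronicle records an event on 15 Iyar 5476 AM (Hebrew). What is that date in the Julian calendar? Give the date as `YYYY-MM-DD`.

1716-04-26

Julian Day Number of the source date = 2347943.
Converting JDN 2347943 to the Julian calendar gives 26 April 1716 CE.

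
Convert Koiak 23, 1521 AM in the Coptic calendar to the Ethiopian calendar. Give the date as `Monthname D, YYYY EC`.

Julian Day Number of the source date = 2380322.
Converting JDN 2380322 to the Ethiopian calendar gives 23 Tahsas 1797 EC.

Tahsas 23, 1797 EC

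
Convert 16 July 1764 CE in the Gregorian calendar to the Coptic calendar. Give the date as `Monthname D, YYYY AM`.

Epip 11, 1480 AM

Julian Day Number of the source date = 2365545.
Converting JDN 2365545 to the Coptic calendar gives 11 Epip 1480 AM.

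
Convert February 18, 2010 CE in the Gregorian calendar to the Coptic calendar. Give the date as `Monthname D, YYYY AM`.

Meshir 11, 1726 AM

Julian Day Number of the source date = 2455246.
Converting JDN 2455246 to the Coptic calendar gives 11 Meshir 1726 AM.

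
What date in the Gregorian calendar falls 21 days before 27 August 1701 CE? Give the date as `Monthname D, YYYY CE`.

The starting date is JDN 2342576; 2342576 − 21 = 2342555.
JDN 2342555 corresponds to August 6, 1701 CE.

August 6, 1701 CE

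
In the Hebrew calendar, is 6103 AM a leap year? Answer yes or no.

Hebrew year 6103 is year 4 of its 19-year Metonic cycle; leap years are at positions 3, 6, 8, 11, 14, 17, 19, so it is a common year (12 months).

no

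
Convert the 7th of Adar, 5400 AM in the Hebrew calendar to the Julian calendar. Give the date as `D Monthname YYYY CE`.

The source date corresponds to 1 March 1640 in the Gregorian calendar (JDN 2320118).
That day falls on 20 February 1640 CE in the Julian calendar.

20 February 1640 CE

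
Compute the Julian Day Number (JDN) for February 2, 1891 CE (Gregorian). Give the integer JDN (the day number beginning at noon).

2411766

JDN 2400001 is 17 November 1858 CE (Gregorian), MJD 0; the target day is +11765 days from there, so JDN = 2411766.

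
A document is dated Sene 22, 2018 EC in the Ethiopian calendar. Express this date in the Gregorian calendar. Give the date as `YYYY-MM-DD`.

2026-06-29

Julian Day Number of the source date = 2461221.
Converting JDN 2461221 to the Gregorian calendar gives 29 June 2026 CE.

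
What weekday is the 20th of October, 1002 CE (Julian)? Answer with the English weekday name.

Tuesday

Equivalently 26 October 1002 Gregorian, JDN 2087331.
2087331 ≡ 1 (mod 7); counting from Monday = 0 gives Tuesday.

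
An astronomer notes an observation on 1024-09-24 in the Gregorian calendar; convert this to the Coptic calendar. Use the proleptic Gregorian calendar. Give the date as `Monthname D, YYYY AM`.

Both dates share Julian Day Number 2095335; in the Coptic calendar that is 21 Thout 741 AM.

Thout 21, 741 AM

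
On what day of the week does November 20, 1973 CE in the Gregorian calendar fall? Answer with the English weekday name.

2442007 ≡ 1 (mod 7); counting from Monday = 0 gives Tuesday.

Tuesday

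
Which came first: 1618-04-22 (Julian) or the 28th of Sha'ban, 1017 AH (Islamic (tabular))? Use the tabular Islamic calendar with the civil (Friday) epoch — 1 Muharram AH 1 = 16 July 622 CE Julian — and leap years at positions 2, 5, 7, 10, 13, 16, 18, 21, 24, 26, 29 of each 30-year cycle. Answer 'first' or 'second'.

Converting both to JDN: 2312144 vs 2308711; the smaller is the second.

second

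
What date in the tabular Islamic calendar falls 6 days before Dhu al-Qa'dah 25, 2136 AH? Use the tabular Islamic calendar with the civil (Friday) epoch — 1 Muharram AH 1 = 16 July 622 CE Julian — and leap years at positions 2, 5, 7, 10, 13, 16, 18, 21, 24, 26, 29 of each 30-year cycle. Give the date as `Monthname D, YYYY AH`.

JDN of Dhu al-Qa'dah 25, 2136 AH = 2705332.
2705332 − 6 = 2705326.
JDN 2705326 in the tabular Islamic calendar is Dhu al-Qa'dah 19, 2136 AH.

Dhu al-Qa'dah 19, 2136 AH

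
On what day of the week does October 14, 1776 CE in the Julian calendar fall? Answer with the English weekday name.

In the Gregorian calendar this is 25 October 1776 (JDN 2370029).
Since JDN mod 7 = 4 (0 = Monday), the day is Friday.

Friday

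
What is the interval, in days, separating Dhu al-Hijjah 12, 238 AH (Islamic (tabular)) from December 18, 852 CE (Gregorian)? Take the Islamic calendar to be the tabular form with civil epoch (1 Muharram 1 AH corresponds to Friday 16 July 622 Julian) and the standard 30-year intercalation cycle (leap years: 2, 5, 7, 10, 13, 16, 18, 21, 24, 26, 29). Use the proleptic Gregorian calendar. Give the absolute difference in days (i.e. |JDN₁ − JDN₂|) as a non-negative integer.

First date → JDN 2032761; second date → JDN 2032599.
The interval is |2032761 − 2032599| = 162 days.

162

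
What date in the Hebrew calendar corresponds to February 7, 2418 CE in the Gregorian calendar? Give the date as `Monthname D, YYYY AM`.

Adar I 1, 6178 AM

Both dates share Julian Day Number 2604254; in the Hebrew calendar that is 1 Adar I 6178 AM.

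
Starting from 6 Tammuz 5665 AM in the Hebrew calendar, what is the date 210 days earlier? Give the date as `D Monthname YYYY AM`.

JDN of 6 Tammuz 5665 AM = 2417036.
2417036 − 210 = 2416826.
JDN 2416826 in the Hebrew calendar is 3 Tevet 5665 AM.

3 Tevet 5665 AM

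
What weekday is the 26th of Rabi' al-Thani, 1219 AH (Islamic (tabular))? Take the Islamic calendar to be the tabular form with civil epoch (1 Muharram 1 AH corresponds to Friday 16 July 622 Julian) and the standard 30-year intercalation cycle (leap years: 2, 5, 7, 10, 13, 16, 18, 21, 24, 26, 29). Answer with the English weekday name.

Saturday

Equivalently 4 August 1804 Gregorian, JDN 2380173.
Since JDN mod 7 = 5 (0 = Monday), the day is Saturday.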